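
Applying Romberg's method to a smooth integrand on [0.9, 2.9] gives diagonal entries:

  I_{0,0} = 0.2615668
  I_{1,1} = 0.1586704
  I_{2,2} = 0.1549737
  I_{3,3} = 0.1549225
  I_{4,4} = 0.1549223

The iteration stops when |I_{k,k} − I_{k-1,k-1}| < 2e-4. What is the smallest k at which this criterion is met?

|I_{1,1} − I_{0,0}| = 0.1028964 ≥ 2e-4
|I_{2,2} − I_{1,1}| = 0.0036967 ≥ 2e-4
|I_{3,3} − I_{2,2}| = 0.0000512 < 2e-4

k = 3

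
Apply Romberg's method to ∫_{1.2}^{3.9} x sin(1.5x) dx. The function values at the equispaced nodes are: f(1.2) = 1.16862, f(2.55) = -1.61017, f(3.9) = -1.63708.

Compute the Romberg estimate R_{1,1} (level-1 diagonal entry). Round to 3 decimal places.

R_{0,0} (trapezoid, 1 panel, h=2.7000): -0.63242
R_{1,0} (trapezoid, 2 panels, h=1.3500): -2.48994
R_{1,1} = -2.48994 + (-2.48994 − (-0.63242))/3 = -3.10911

-3.109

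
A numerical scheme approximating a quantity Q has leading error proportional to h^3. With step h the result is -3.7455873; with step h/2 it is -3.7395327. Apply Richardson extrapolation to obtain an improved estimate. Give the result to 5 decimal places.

-3.73867

The leading error scales as h^3; refining by a factor of 2 reduces it by 2^3 = 8.
Extrapolated value = (8·A(h/2) − A(h)) / (8 − 1)
= (8·(-3.7395327) − (-3.7455873)) / 7
= -26.1706743 / 7 = -3.7386678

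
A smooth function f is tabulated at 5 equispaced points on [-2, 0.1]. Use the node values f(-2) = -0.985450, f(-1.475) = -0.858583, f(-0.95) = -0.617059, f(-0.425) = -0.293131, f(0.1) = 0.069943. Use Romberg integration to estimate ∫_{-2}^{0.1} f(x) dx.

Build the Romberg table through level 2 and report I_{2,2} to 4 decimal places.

-1.1823

I_{0,0} (trapezoid, 1 panel, h=2.1000): -0.961282
I_{1,0} (trapezoid, 2 panels, h=1.0500): -1.128553
I_{2,0} (trapezoid, 4 panels, h=0.5250): -1.168926
I_{1,1} = -1.128553 + (-1.128553 − (-0.961282))/3 = -1.184310
I_{2,1} = -1.168926 + (-1.168926 − (-1.128553))/3 = -1.182384
I_{2,2} = -1.182384 + (-1.182384 − (-1.184310))/15 = -1.182256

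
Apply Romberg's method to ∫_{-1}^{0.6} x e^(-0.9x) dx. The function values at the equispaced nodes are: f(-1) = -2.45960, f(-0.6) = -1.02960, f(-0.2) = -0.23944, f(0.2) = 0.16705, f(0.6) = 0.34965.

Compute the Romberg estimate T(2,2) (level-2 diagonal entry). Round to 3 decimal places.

T(0,0) (trapezoid, 1 panel, h=1.6000): -1.68796
T(1,0) (trapezoid, 2 panels, h=0.8000): -1.03553
T(2,0) (trapezoid, 4 panels, h=0.4000): -0.86279
T(1,1) = -1.03553 + (-1.03553 − (-1.68796))/3 = -0.81805
T(2,1) = -0.86279 + (-0.86279 − (-1.03553))/3 = -0.80521
T(2,2) = -0.80521 + (-0.80521 − (-0.81805))/15 = -0.80435

-0.804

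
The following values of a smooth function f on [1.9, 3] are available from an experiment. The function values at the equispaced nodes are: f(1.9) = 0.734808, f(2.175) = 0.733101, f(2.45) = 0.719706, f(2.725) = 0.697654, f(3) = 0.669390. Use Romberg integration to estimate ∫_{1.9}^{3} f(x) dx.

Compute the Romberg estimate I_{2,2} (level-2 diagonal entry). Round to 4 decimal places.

0.7853

I_{0,0} (trapezoid, 1 panel, h=1.1000): 0.772309
I_{1,0} (trapezoid, 2 panels, h=0.5500): 0.781993
I_{2,0} (trapezoid, 4 panels, h=0.2750): 0.784454
I_{1,1} = 0.781993 + (0.781993 − 0.772309)/3 = 0.785221
I_{2,1} = 0.784454 + (0.784454 − 0.781993)/3 = 0.785274
I_{2,2} = 0.785274 + (0.785274 − 0.785221)/15 = 0.785278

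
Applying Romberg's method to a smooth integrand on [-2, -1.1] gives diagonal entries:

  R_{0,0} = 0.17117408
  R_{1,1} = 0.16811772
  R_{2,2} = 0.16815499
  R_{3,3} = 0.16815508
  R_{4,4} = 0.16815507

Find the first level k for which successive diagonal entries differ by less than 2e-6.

k = 3

|R_{1,1} − R_{0,0}| = 0.00305636 ≥ 2e-6
|R_{2,2} − R_{1,1}| = 0.00003727 ≥ 2e-6
|R_{3,3} − R_{2,2}| = 0.00000009 < 2e-6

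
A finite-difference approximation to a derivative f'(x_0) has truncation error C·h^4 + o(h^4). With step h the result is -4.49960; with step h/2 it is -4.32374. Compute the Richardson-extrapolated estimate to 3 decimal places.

The leading error scales as h^4; refining by a factor of 2 reduces it by 2^4 = 16.
Extrapolated value = (16·A(h/2) − A(h)) / (16 − 1)
= (16·(-4.32374) − (-4.49960)) / 15
= -64.68024 / 15 = -4.31202

-4.312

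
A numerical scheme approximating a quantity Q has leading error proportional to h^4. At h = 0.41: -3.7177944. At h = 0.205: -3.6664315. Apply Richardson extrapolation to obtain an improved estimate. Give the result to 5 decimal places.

-3.66301

Extrapolated value = (16·A(h/2) − A(h)) / (16 − 1)
= (16·(-3.6664315) − (-3.7177944)) / 15
= -54.9451096 / 15 = -3.6630073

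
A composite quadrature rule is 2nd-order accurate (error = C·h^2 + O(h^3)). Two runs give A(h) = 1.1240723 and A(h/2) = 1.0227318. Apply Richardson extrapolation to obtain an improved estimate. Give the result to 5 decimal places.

Extrapolated value = (4·A(h/2) − A(h)) / (4 − 1)
= (4·1.0227318 − 1.1240723) / 3
= 2.9668549 / 3 = 0.9889516

0.98895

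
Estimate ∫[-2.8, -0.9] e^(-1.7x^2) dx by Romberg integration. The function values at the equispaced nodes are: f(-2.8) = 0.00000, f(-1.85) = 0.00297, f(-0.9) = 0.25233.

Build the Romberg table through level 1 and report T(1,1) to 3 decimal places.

T(0,0) (trapezoid, 1 panel, h=1.9000): 0.23971
T(1,0) (trapezoid, 2 panels, h=0.9500): 0.12268
T(1,1) = 0.12268 + (0.12268 − 0.23971)/3 = 0.08367

0.084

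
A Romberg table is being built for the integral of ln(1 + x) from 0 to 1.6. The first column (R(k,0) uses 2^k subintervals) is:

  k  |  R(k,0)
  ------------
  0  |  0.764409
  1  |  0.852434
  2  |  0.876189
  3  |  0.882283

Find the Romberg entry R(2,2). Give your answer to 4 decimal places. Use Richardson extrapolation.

0.8843

R(1,1) = (4·0.852434 − 0.764409) / 3 = 0.881776
R(2,1) = 0.876189 + (0.876189 − 0.852434)/3 = 0.884107
R(2,2) = (16·0.884107 − 0.881776) / 15 = 0.884262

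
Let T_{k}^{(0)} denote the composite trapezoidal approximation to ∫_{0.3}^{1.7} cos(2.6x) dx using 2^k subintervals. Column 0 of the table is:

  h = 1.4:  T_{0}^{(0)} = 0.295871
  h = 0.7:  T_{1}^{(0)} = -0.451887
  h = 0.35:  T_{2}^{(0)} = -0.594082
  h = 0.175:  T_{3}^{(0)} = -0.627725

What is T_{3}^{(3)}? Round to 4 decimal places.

-0.6388

Richardson extrapolation on the trapezoidal column (denominator 4−1=3):
T_{1}^{(1)} = (4·(-0.451887) − 0.295871) / 3 = -0.701140
T_{2}^{(1)} = -0.594082 + (-0.594082 − (-0.451887))/3 = -0.641480
T_{3}^{(1)} = -0.627725 + (-0.627725 − (-0.594082))/3 = -0.638939
T_{2}^{(2)} = (16·(-0.641480) − (-0.701140)) / 15 = -0.637503
T_{3}^{(2)} = -0.638939 + (-0.638939 − (-0.641480))/15 = -0.638770
T_{3}^{(3)} = (64·(-0.638770) − (-0.637503)) / 63 = -0.638790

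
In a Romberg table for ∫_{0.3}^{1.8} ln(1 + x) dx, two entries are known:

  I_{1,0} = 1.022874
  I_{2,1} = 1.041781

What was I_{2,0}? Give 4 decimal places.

1.0371

From I_{2,1} = (4·I_{2,0} − I_{1,0})/3, solve for I_{2,0}:
4·I_{2,0} = 3·1.041781 + 1.022874 = 4.148217
I_{2,0} = 1.037054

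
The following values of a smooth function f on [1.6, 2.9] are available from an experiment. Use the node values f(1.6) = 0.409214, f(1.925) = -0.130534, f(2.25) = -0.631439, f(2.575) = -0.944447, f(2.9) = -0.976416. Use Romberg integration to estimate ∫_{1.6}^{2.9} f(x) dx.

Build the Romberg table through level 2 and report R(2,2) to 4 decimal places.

R(0,0) (trapezoid, 1 panel, h=1.3000): -0.368681
R(1,0) (trapezoid, 2 panels, h=0.6500): -0.594776
R(2,0) (trapezoid, 4 panels, h=0.3250): -0.646757
R(1,1) = -0.594776 + (-0.594776 − (-0.368681))/3 = -0.670141
R(2,1) = -0.646757 + (-0.646757 − (-0.594776))/3 = -0.664084
R(2,2) = -0.664084 + (-0.664084 − (-0.670141))/15 = -0.663680

-0.6637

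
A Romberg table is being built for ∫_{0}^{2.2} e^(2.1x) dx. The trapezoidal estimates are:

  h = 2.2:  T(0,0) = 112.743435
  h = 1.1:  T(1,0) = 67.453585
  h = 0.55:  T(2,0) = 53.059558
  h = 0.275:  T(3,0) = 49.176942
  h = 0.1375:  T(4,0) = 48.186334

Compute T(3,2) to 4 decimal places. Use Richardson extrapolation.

Richardson extrapolation on the trapezoidal column (denominator 4−1=3):
T(2,1) = (4·53.059558 − 67.453585) / 3 = 48.261549
T(3,1) = (4·49.176942 − 53.059558) / 3 = 47.882737
T(3,2) = (16·47.882737 − 48.261549) / 15 = 47.857483

47.8575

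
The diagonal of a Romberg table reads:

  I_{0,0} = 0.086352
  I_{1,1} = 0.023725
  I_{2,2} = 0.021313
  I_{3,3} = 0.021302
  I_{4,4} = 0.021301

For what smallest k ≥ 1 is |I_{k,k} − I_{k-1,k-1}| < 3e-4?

k = 3

|I_{1,1} − I_{0,0}| = 0.062627 ≥ 3e-4
|I_{2,2} − I_{1,1}| = 0.002412 ≥ 3e-4
|I_{3,3} − I_{2,2}| = 0.000011 < 3e-4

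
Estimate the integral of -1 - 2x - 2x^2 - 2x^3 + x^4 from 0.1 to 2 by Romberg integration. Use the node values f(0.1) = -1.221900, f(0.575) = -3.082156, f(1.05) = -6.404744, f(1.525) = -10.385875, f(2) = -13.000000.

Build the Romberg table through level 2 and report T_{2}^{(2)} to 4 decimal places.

-12.8226

T_{0}^{(0)} (trapezoid, 1 panel, h=1.9000): -13.510805
T_{1}^{(0)} (trapezoid, 2 panels, h=0.9500): -12.839909
T_{2}^{(0)} (trapezoid, 4 panels, h=0.4750): -12.817269
T_{1}^{(1)} = -12.839909 + (-12.839909 − (-13.510805))/3 = -12.616277
T_{2}^{(1)} = -12.817269 + (-12.817269 − (-12.839909))/3 = -12.809722
T_{2}^{(2)} = -12.809722 + (-12.809722 − (-12.616277))/15 = -12.822618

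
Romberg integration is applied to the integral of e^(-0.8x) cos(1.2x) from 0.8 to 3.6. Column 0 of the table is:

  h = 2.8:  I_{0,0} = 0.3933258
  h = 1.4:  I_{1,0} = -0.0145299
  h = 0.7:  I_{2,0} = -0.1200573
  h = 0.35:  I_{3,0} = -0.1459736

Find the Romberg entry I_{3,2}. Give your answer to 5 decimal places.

-0.15457

Richardson extrapolation on the trapezoidal column (denominator 4−1=3):
I_{2,1} = (4·(-0.1200573) − (-0.0145299)) / 3 = -0.1552331
I_{3,1} = -0.1459736 + (-0.1459736 − (-0.1200573))/3 = -0.1546124
I_{3,2} = -0.1546124 + (-0.1546124 − (-0.1552331))/15 = -0.1545710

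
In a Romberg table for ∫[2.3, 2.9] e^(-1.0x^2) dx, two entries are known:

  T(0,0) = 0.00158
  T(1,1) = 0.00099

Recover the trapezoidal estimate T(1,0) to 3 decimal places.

0.001

From T(1,1) = (4·T(1,0) − T(0,0))/3, solve for T(1,0):
4·T(1,0) = 3·0.00099 + 0.00158 = 0.00455
T(1,0) = 0.00114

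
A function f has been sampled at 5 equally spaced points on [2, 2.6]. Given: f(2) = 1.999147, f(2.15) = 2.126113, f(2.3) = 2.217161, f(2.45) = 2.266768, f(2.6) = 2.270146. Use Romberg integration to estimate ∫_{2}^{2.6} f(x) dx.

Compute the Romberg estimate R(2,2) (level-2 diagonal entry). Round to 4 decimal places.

R(0,0) (trapezoid, 1 panel, h=0.6000): 1.280788
R(1,0) (trapezoid, 2 panels, h=0.3000): 1.305542
R(2,0) (trapezoid, 4 panels, h=0.1500): 1.311703
R(1,1) = 1.305542 + (1.305542 − 1.280788)/3 = 1.313793
R(2,1) = 1.311703 + (1.311703 − 1.305542)/3 = 1.313757
R(2,2) = 1.313757 + (1.313757 − 1.313793)/15 = 1.313755

1.3138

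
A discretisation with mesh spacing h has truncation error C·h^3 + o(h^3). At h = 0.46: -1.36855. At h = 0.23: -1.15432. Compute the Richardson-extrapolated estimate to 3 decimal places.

-1.124

Extrapolated value = (8·A(h/2) − A(h)) / (8 − 1)
= (8·(-1.15432) − (-1.36855)) / 7
= -7.86601 / 7 = -1.12372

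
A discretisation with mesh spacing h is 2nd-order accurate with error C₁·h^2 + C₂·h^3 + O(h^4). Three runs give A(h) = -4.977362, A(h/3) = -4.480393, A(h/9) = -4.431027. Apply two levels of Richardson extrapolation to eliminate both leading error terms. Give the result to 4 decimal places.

First eliminate the h^2 term (factor 3^2 = 9):
  B₁ = (9·(-4.480393) − (-4.977362))/8 = -4.418272
  B₂ = (9·(-4.431027) − (-4.480393))/8 = -4.424856
Then eliminate the h^3 term (factor 3^3 = 27):
  (27·(-4.424856) − (-4.418272))/26 = -4.425109

-4.4251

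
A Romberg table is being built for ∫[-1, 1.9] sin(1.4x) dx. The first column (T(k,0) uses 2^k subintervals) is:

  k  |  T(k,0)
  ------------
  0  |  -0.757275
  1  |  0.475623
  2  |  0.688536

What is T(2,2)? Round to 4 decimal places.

0.7510

Richardson extrapolation on the trapezoidal column (denominator 4−1=3):
T(1,1) = 0.475623 + (0.475623 − (-0.757275))/3 = 0.886589
T(2,1) = 0.688536 + (0.688536 − 0.475623)/3 = 0.759507
T(2,2) = 0.759507 + (0.759507 − 0.886589)/15 = 0.751035
(Column j=1 coincides with Simpson's rule on the same nodes.)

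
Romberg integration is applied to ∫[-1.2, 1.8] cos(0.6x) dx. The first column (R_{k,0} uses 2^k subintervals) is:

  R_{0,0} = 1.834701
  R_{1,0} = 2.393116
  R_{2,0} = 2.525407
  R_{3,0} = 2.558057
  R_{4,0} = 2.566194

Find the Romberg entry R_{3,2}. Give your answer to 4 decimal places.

2.5689

R_{2,1} = 2.525407 + (2.525407 − 2.393116)/3 = 2.569504
R_{3,1} = (4·2.558057 − 2.525407) / 3 = 2.568940
R_{3,2} = 2.568940 + (2.568940 − 2.569504)/15 = 2.568902
(Column j=1 coincides with Simpson's rule on the same nodes.)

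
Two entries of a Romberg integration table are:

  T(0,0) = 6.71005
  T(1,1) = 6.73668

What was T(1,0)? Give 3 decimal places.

6.730

From T(1,1) = (4·T(1,0) − T(0,0))/3, solve for T(1,0):
4·T(1,0) = 3·6.73668 + 6.71005 = 26.92009
T(1,0) = 6.73002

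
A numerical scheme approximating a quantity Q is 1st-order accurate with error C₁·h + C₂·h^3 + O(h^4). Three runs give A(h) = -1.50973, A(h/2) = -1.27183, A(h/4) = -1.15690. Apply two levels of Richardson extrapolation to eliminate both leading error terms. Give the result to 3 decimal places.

-1.043

First eliminate the h term (factor 2^1 = 2):
  B₁ = (2·(-1.27183) − (-1.50973))/1 = -1.03393
  B₂ = (2·(-1.15690) − (-1.27183))/1 = -1.04197
Then eliminate the h^3 term (factor 2^3 = 8):
  (8·(-1.04197) − (-1.03393))/7 = -1.04312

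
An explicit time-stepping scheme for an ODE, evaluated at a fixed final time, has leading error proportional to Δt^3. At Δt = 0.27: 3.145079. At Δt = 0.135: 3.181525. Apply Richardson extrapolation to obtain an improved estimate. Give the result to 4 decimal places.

Extrapolated value = (8·A(Δt/2) − A(Δt)) / (8 − 1)
= (8·3.181525 − 3.145079) / 7
= 22.307121 / 7 = 3.186732

3.1867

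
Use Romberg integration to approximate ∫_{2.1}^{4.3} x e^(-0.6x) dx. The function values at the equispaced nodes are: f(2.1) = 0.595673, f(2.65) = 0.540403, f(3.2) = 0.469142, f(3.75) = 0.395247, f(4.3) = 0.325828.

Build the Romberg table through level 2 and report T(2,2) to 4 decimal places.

T(0,0) (trapezoid, 1 panel, h=2.2000): 1.013651
T(1,0) (trapezoid, 2 panels, h=1.1000): 1.022882
T(2,0) (trapezoid, 4 panels, h=0.5500): 1.026048
T(1,1) = 1.022882 + (1.022882 − 1.013651)/3 = 1.025959
T(2,1) = 1.026048 + (1.026048 − 1.022882)/3 = 1.027103
T(2,2) = 1.027103 + (1.027103 − 1.025959)/15 = 1.027179

1.0272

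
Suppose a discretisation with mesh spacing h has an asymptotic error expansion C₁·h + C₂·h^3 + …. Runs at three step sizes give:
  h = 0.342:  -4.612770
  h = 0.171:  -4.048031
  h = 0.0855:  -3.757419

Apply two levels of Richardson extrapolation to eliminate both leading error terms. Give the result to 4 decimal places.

First eliminate the h term (factor 2^1 = 2):
  B₁ = (2·(-4.048031) − (-4.612770))/1 = -3.483292
  B₂ = (2·(-3.757419) − (-4.048031))/1 = -3.466807
Then eliminate the h^3 term (factor 2^3 = 8):
  (8·(-3.466807) − (-3.483292))/7 = -3.464452

-3.4645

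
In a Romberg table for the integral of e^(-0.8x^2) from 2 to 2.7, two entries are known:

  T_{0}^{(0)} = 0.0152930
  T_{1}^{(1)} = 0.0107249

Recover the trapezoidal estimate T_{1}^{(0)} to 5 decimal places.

0.01187

From T_{1}^{(1)} = (4·T_{1}^{(0)} − T_{0}^{(0)})/3, solve for T_{1}^{(0)}:
4·T_{1}^{(0)} = 3·0.0107249 + 0.0152930 = 0.0474677
T_{1}^{(0)} = 0.0118669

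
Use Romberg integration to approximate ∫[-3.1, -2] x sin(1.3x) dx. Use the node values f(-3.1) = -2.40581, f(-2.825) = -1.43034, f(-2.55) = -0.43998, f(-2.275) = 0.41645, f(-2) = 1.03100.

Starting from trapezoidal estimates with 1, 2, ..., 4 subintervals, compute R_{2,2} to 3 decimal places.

R_{0,0} (trapezoid, 1 panel, h=1.1000): -0.75615
R_{1,0} (trapezoid, 2 panels, h=0.5500): -0.62006
R_{2,0} (trapezoid, 4 panels, h=0.2750): -0.58885
R_{1,1} = -0.62006 + (-0.62006 − (-0.75615))/3 = -0.57470
R_{2,1} = -0.58885 + (-0.58885 − (-0.62006))/3 = -0.57845
R_{2,2} = -0.57845 + (-0.57845 − (-0.57470))/15 = -0.57870

-0.579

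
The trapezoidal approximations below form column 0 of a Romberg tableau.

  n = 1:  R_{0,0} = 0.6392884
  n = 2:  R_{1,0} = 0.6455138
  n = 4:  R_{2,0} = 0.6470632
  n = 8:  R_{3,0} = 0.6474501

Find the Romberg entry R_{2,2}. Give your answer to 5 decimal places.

0.64758

Richardson extrapolation on the trapezoidal column (denominator 4−1=3):
R_{1,1} = 0.6455138 + (0.6455138 − 0.6392884)/3 = 0.6475889
R_{2,1} = (4·0.6470632 − 0.6455138) / 3 = 0.6475797
R_{2,2} = 0.6475797 + (0.6475797 − 0.6475889)/15 = 0.6475791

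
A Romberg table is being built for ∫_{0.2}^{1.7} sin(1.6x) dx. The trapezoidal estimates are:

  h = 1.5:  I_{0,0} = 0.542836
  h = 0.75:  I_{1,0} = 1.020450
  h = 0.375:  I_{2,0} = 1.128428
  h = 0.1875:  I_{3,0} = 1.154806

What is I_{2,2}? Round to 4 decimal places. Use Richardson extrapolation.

1.1634

I_{1,1} = 1.020450 + (1.020450 − 0.542836)/3 = 1.179655
I_{2,1} = (4·1.128428 − 1.020450) / 3 = 1.164421
I_{2,2} = (16·1.164421 − 1.179655) / 15 = 1.163405
(Column j=1 coincides with Simpson's rule on the same nodes.)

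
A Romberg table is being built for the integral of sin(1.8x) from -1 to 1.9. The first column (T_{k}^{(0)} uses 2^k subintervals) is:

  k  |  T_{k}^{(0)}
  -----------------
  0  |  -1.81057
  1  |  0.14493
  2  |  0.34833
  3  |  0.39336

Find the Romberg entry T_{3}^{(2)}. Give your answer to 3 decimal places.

Richardson extrapolation on the trapezoidal column (denominator 4−1=3):
T_{2}^{(1)} = 0.34833 + (0.34833 − 0.14493)/3 = 0.41613
T_{3}^{(1)} = (4·0.39336 − 0.34833) / 3 = 0.40837
T_{3}^{(2)} = (16·0.40837 − 0.41613) / 15 = 0.40785

0.408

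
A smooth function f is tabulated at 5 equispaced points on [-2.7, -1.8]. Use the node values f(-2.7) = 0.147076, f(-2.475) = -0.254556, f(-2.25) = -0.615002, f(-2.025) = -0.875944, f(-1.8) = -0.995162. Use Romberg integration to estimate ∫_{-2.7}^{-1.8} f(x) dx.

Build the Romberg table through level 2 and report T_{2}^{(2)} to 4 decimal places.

T_{0}^{(0)} (trapezoid, 1 panel, h=0.9000): -0.381639
T_{1}^{(0)} (trapezoid, 2 panels, h=0.4500): -0.467570
T_{2}^{(0)} (trapezoid, 4 panels, h=0.2250): -0.488148
T_{1}^{(1)} = -0.467570 + (-0.467570 − (-0.381639))/3 = -0.496214
T_{2}^{(1)} = -0.488148 + (-0.488148 − (-0.467570))/3 = -0.495007
T_{2}^{(2)} = -0.495007 + (-0.495007 − (-0.496214))/15 = -0.494927

-0.4949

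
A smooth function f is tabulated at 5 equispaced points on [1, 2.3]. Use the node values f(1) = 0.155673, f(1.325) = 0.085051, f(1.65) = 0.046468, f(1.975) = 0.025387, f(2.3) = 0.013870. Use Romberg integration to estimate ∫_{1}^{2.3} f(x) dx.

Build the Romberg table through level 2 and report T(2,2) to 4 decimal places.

T(0,0) (trapezoid, 1 panel, h=1.3000): 0.110203
T(1,0) (trapezoid, 2 panels, h=0.6500): 0.085306
T(2,0) (trapezoid, 4 panels, h=0.3250): 0.078545
T(1,1) = 0.085306 + (0.085306 − 0.110203)/3 = 0.077007
T(2,1) = 0.078545 + (0.078545 − 0.085306)/3 = 0.076291
T(2,2) = 0.076291 + (0.076291 − 0.077007)/15 = 0.076243

0.0762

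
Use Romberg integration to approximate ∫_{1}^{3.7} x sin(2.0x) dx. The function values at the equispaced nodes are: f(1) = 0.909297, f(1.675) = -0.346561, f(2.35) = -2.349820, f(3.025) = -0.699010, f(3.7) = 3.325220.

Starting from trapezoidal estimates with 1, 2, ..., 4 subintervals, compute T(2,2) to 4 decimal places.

-0.9604

T(0,0) (trapezoid, 1 panel, h=2.7000): 5.716598
T(1,0) (trapezoid, 2 panels, h=1.3500): -0.313958
T(2,0) (trapezoid, 4 panels, h=0.6750): -0.862739
T(1,1) = -0.313958 + (-0.313958 − 5.716598)/3 = -2.324143
T(2,1) = -0.862739 + (-0.862739 − (-0.313958))/3 = -1.045666
T(2,2) = -1.045666 + (-1.045666 − (-2.324143))/15 = -0.960434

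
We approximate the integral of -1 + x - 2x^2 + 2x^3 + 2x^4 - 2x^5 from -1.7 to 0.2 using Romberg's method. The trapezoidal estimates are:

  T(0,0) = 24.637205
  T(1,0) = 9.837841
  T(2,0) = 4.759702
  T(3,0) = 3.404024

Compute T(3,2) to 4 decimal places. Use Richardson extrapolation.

T(2,1) = 4.759702 + (4.759702 − 9.837841)/3 = 3.066989
T(3,1) = (4·3.404024 − 4.759702) / 3 = 2.952131
T(3,2) = 2.952131 + (2.952131 − 3.066989)/15 = 2.944474

2.9445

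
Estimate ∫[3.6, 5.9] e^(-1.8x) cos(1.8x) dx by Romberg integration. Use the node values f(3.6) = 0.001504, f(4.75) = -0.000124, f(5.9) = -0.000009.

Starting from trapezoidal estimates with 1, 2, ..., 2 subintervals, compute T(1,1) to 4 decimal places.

T(0,0) (trapezoid, 1 panel, h=2.3000): 0.001719
T(1,0) (trapezoid, 2 panels, h=1.1500): 0.000717
T(1,1) = 0.000717 + (0.000717 − 0.001719)/3 = 0.000383

0.0004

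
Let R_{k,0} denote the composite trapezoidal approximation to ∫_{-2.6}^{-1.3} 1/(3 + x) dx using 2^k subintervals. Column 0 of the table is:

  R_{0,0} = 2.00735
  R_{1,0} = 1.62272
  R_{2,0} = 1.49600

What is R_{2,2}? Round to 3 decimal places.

1.451

Richardson extrapolation on the trapezoidal column (denominator 4−1=3):
R_{1,1} = (4·1.62272 − 2.00735) / 3 = 1.49451
R_{2,1} = (4·1.49600 − 1.62272) / 3 = 1.45376
R_{2,2} = 1.45376 + (1.45376 − 1.49451)/15 = 1.45104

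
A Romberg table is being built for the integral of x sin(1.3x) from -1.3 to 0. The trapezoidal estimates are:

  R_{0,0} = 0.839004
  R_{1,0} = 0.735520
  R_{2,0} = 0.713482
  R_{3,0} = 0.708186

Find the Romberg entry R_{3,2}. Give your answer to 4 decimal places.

R_{2,1} = (4·0.713482 − 0.735520) / 3 = 0.706136
R_{3,1} = (4·0.708186 − 0.713482) / 3 = 0.706421
R_{3,2} = 0.706421 + (0.706421 − 0.706136)/15 = 0.706440

0.7064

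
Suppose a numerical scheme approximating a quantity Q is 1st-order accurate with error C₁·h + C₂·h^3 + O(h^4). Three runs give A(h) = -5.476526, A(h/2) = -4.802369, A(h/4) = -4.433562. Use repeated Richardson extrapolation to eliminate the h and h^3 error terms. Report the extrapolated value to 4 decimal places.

First eliminate the h term (factor 2^1 = 2):
  B₁ = (2·(-4.802369) − (-5.476526))/1 = -4.128212
  B₂ = (2·(-4.433562) − (-4.802369))/1 = -4.064755
Then eliminate the h^3 term (factor 2^3 = 8):
  (8·(-4.064755) − (-4.128212))/7 = -4.055690

-4.0557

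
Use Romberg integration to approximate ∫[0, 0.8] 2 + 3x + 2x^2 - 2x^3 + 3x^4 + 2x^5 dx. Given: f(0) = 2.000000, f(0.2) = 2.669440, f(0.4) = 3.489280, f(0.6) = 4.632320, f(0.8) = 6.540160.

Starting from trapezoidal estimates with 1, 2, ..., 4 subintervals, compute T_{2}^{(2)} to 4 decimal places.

2.9805

T_{0}^{(0)} (trapezoid, 1 panel, h=0.8000): 3.416064
T_{1}^{(0)} (trapezoid, 2 panels, h=0.4000): 3.103744
T_{2}^{(0)} (trapezoid, 4 panels, h=0.2000): 3.012224
T_{1}^{(1)} = 3.103744 + (3.103744 − 3.416064)/3 = 2.999637
T_{2}^{(1)} = 3.012224 + (3.012224 − 3.103744)/3 = 2.981717
T_{2}^{(2)} = 2.981717 + (2.981717 − 2.999637)/15 = 2.980522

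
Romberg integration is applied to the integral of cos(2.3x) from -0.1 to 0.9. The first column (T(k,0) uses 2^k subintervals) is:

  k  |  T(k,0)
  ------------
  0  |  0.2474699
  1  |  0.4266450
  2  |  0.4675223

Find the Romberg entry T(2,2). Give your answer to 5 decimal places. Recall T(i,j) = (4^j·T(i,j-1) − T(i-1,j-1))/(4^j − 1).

Richardson extrapolation on the trapezoidal column (denominator 4−1=3):
T(1,1) = (4·0.4266450 − 0.2474699) / 3 = 0.4863700
T(2,1) = 0.4675223 + (0.4675223 − 0.4266450)/3 = 0.4811481
T(2,2) = 0.4811481 + (0.4811481 − 0.4863700)/15 = 0.4808000

0.48080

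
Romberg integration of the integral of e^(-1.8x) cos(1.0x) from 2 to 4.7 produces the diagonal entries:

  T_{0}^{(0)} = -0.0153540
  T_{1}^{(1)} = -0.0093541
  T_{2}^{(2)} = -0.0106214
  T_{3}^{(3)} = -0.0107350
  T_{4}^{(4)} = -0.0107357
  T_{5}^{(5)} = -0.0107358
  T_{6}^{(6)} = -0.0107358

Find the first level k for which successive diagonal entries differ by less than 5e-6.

k = 4

|T_{1}^{(1)} − T_{0}^{(0)}| = 0.0059999 ≥ 5e-6
|T_{2}^{(2)} − T_{1}^{(1)}| = 0.0012673 ≥ 5e-6
|T_{3}^{(3)} − T_{2}^{(2)}| = 0.0001136 ≥ 5e-6
|T_{4}^{(4)} − T_{3}^{(3)}| = 0.0000007 < 5e-6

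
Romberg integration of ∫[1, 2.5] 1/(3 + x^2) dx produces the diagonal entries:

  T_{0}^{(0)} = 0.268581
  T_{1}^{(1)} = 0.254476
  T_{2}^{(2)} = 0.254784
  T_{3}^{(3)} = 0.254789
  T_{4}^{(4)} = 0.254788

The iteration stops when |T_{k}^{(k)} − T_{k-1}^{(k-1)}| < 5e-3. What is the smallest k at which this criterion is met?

k = 2

|T_{1}^{(1)} − T_{0}^{(0)}| = 0.014105 ≥ 5e-3
|T_{2}^{(2)} − T_{1}^{(1)}| = 0.000308 < 5e-3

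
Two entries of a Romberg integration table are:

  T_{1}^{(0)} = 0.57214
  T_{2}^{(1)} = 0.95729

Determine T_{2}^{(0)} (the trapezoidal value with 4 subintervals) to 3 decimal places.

0.861

From T_{2}^{(1)} = (4·T_{2}^{(0)} − T_{1}^{(0)})/3, solve for T_{2}^{(0)}:
4·T_{2}^{(0)} = 3·0.95729 + 0.57214 = 3.44401
T_{2}^{(0)} = 0.86100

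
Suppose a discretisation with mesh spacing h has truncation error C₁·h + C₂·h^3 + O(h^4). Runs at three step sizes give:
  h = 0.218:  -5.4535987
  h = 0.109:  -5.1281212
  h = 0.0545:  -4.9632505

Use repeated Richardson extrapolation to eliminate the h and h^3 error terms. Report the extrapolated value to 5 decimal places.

-4.79777

First eliminate the h term (factor 2^1 = 2):
  B₁ = (2·(-5.1281212) − (-5.4535987))/1 = -4.8026437
  B₂ = (2·(-4.9632505) − (-5.1281212))/1 = -4.7983798
Then eliminate the h^3 term (factor 2^3 = 8):
  (8·(-4.7983798) − (-4.8026437))/7 = -4.7977707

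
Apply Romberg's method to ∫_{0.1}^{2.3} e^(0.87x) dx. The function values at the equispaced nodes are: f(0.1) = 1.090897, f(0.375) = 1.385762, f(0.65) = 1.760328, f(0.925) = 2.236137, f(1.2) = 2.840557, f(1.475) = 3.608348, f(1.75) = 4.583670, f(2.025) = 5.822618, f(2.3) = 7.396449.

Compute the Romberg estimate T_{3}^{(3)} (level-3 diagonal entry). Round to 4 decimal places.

T_{0}^{(0)} (trapezoid, 1 panel, h=2.2000): 9.336081
T_{1}^{(0)} (trapezoid, 2 panels, h=1.1000): 7.792653
T_{2}^{(0)} (trapezoid, 4 panels, h=0.5500): 7.385525
T_{3}^{(0)} (trapezoid, 8 panels, h=0.2750): 7.282301
T_{1}^{(1)} = 7.792653 + (7.792653 − 9.336081)/3 = 7.278177
T_{2}^{(1)} = 7.385525 + (7.385525 − 7.792653)/3 = 7.249816
T_{3}^{(1)} = 7.282301 + (7.282301 − 7.385525)/3 = 7.247893
T_{2}^{(2)} = 7.249816 + (7.249816 − 7.278177)/15 = 7.247925
T_{3}^{(2)} = 7.247893 + (7.247893 − 7.249816)/15 = 7.247765
T_{3}^{(3)} = 7.247765 + (7.247765 − 7.247925)/63 = 7.247762

7.2478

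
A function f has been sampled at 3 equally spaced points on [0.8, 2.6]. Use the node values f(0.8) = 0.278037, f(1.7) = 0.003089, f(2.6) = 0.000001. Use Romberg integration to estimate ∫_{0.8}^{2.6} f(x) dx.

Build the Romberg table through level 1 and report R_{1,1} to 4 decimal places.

R_{0,0} (trapezoid, 1 panel, h=1.8000): 0.250234
R_{1,0} (trapezoid, 2 panels, h=0.9000): 0.127897
R_{1,1} = 0.127897 + (0.127897 − 0.250234)/3 = 0.087118

0.0871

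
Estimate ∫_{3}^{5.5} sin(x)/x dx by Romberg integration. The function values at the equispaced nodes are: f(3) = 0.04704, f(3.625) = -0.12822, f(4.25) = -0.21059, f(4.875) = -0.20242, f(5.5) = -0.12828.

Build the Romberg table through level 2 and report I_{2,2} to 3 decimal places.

-0.380

I_{0,0} (trapezoid, 1 panel, h=2.5000): -0.10155
I_{1,0} (trapezoid, 2 panels, h=1.2500): -0.31401
I_{2,0} (trapezoid, 4 panels, h=0.6250): -0.36366
I_{1,1} = -0.31401 + (-0.31401 − (-0.10155))/3 = -0.38483
I_{2,1} = -0.36366 + (-0.36366 − (-0.31401))/3 = -0.38021
I_{2,2} = -0.38021 + (-0.38021 − (-0.38483))/15 = -0.37990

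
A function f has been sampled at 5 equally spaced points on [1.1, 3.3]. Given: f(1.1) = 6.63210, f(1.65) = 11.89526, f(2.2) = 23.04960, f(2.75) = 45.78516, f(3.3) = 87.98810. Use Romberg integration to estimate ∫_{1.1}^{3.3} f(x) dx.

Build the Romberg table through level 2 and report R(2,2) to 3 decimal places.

R(0,0) (trapezoid, 1 panel, h=2.2000): 104.08222
R(1,0) (trapezoid, 2 panels, h=1.1000): 77.39567
R(2,0) (trapezoid, 4 panels, h=0.5500): 70.42207
R(1,1) = 77.39567 + (77.39567 − 104.08222)/3 = 68.50015
R(2,1) = 70.42207 + (70.42207 − 77.39567)/3 = 68.09754
R(2,2) = 68.09754 + (68.09754 − 68.50015)/15 = 68.07070

68.071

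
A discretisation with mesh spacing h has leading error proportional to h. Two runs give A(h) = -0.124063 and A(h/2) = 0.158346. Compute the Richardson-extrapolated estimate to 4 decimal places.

Extrapolated value = (2·A(h/2) − A(h)) / (2 − 1)
= (2·0.158346 − (-0.124063)) / 1
= 0.440755 / 1 = 0.440755

0.4408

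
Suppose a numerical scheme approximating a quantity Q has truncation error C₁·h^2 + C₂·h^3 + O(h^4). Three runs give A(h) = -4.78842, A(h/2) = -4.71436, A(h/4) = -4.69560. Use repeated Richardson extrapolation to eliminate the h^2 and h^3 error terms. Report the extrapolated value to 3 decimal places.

First eliminate the h^2 term (factor 2^2 = 4):
  B₁ = (4·(-4.71436) − (-4.78842))/3 = -4.68967
  B₂ = (4·(-4.69560) − (-4.71436))/3 = -4.68935
Then eliminate the h^3 term (factor 2^3 = 8):
  (8·(-4.68935) − (-4.68967))/7 = -4.68930

-4.689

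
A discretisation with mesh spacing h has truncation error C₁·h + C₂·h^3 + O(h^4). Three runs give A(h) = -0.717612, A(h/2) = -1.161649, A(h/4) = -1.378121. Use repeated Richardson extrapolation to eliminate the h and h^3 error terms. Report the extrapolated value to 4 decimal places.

First eliminate the h term (factor 2^1 = 2):
  B₁ = (2·(-1.161649) − (-0.717612))/1 = -1.605686
  B₂ = (2·(-1.378121) − (-1.161649))/1 = -1.594593
Then eliminate the h^3 term (factor 2^3 = 8):
  (8·(-1.594593) − (-1.605686))/7 = -1.593008

-1.5930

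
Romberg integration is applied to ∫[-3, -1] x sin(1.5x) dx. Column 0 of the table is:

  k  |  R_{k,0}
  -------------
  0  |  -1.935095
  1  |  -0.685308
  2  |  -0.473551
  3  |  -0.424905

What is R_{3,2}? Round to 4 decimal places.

-0.4091

Richardson extrapolation on the trapezoidal column (denominator 4−1=3):
R_{2,1} = (4·(-0.473551) − (-0.685308)) / 3 = -0.402965
R_{3,1} = -0.424905 + (-0.424905 − (-0.473551))/3 = -0.408690
R_{3,2} = -0.408690 + (-0.408690 − (-0.402965))/15 = -0.409072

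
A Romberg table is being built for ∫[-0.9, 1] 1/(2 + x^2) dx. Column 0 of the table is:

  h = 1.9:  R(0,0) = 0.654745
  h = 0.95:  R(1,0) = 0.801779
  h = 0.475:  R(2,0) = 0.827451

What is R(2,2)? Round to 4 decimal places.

Richardson extrapolation on the trapezoidal column (denominator 4−1=3):
R(1,1) = (4·0.801779 − 0.654745) / 3 = 0.850790
R(2,1) = 0.827451 + (0.827451 − 0.801779)/3 = 0.836008
R(2,2) = 0.836008 + (0.836008 − 0.850790)/15 = 0.835023

0.8350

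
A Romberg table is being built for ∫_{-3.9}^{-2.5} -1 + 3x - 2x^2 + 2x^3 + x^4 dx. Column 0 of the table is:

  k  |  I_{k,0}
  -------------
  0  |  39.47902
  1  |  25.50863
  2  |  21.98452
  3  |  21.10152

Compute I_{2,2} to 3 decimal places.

20.807

Richardson extrapolation on the trapezoidal column (denominator 4−1=3):
I_{1,1} = 25.50863 + (25.50863 − 39.47902)/3 = 20.85183
I_{2,1} = 21.98452 + (21.98452 − 25.50863)/3 = 20.80982
I_{2,2} = 20.80982 + (20.80982 − 20.85183)/15 = 20.80702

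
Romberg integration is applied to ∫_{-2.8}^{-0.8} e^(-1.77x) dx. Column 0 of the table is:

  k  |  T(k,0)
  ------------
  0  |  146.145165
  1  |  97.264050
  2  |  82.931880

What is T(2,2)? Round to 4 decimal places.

77.9668

Richardson extrapolation on the trapezoidal column (denominator 4−1=3):
T(1,1) = (4·97.264050 − 146.145165) / 3 = 80.970345
T(2,1) = 82.931880 + (82.931880 − 97.264050)/3 = 78.154490
T(2,2) = 78.154490 + (78.154490 − 80.970345)/15 = 77.966766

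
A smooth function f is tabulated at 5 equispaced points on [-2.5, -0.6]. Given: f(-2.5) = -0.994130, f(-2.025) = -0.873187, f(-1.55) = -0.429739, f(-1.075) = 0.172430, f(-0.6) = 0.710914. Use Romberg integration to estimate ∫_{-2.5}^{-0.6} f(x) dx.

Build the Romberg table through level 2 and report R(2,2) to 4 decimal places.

-0.6241

R(0,0) (trapezoid, 1 panel, h=1.9000): -0.269055
R(1,0) (trapezoid, 2 panels, h=0.9500): -0.542780
R(2,0) (trapezoid, 4 panels, h=0.4750): -0.604249
R(1,1) = -0.542780 + (-0.542780 − (-0.269055))/3 = -0.634022
R(2,1) = -0.604249 + (-0.604249 − (-0.542780))/3 = -0.624739
R(2,2) = -0.624739 + (-0.624739 − (-0.634022))/15 = -0.624120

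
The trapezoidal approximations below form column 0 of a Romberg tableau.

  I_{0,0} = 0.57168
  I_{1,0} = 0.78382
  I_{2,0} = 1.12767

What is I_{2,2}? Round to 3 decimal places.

I_{1,1} = 0.78382 + (0.78382 − 0.57168)/3 = 0.85453
I_{2,1} = (4·1.12767 − 0.78382) / 3 = 1.24229
I_{2,2} = (16·1.24229 − 0.85453) / 15 = 1.26814

1.268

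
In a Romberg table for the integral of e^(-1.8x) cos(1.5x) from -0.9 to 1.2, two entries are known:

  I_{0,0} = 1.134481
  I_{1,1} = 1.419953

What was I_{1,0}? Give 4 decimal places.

From I_{1,1} = (4·I_{1,0} − I_{0,0})/3, solve for I_{1,0}:
4·I_{1,0} = 3·1.419953 + 1.134481 = 5.394340
I_{1,0} = 1.348585

1.3486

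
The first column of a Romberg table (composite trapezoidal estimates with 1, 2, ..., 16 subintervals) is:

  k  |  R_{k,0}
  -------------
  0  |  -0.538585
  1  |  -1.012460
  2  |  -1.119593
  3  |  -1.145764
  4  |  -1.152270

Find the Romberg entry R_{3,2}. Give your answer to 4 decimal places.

-1.1544

R_{2,1} = (4·(-1.119593) − (-1.012460)) / 3 = -1.155304
R_{3,1} = (4·(-1.145764) − (-1.119593)) / 3 = -1.154488
R_{3,2} = -1.154488 + (-1.154488 − (-1.155304))/15 = -1.154434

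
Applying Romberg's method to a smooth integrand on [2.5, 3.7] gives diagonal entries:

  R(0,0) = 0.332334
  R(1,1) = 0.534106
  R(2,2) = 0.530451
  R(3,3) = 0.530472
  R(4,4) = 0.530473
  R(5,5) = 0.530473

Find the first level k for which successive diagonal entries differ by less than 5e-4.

k = 3

|R(1,1) − R(0,0)| = 0.201772 ≥ 5e-4
|R(2,2) − R(1,1)| = 0.003655 ≥ 5e-4
|R(3,3) − R(2,2)| = 0.000021 < 5e-4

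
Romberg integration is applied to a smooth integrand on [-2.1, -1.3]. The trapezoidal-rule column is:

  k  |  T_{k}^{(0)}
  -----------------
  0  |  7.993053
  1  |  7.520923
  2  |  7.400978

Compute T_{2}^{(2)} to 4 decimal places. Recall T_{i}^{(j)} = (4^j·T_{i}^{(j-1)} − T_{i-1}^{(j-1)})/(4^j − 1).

Richardson extrapolation on the trapezoidal column (denominator 4−1=3):
T_{1}^{(1)} = (4·7.520923 − 7.993053) / 3 = 7.363546
T_{2}^{(1)} = (4·7.400978 − 7.520923) / 3 = 7.360996
T_{2}^{(2)} = (16·7.360996 − 7.363546) / 15 = 7.360826

7.3608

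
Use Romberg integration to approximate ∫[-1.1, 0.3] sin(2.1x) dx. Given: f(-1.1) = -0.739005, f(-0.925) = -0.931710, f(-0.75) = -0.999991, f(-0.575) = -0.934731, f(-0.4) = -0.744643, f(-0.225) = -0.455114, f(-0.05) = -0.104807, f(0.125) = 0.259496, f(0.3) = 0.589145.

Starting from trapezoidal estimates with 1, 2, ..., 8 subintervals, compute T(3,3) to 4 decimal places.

-0.7056

T(0,0) (trapezoid, 1 panel, h=1.4000): -0.104902
T(1,0) (trapezoid, 2 panels, h=0.7000): -0.573701
T(2,0) (trapezoid, 4 panels, h=0.3500): -0.673530
T(3,0) (trapezoid, 8 panels, h=0.1750): -0.697625
T(1,1) = -0.573701 + (-0.573701 − (-0.104902))/3 = -0.729967
T(2,1) = -0.673530 + (-0.673530 − (-0.573701))/3 = -0.706806
T(3,1) = -0.697625 + (-0.697625 − (-0.673530))/3 = -0.705657
T(2,2) = -0.706806 + (-0.706806 − (-0.729967))/15 = -0.705262
T(3,2) = -0.705657 + (-0.705657 − (-0.706806))/15 = -0.705580
T(3,3) = -0.705580 + (-0.705580 − (-0.705262))/63 = -0.705585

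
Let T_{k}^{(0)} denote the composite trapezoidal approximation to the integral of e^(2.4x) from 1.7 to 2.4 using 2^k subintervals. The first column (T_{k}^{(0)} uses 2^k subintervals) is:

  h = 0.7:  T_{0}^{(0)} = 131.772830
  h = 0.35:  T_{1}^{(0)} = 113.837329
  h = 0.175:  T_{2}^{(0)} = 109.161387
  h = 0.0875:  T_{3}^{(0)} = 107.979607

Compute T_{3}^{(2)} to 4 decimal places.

T_{2}^{(1)} = (4·109.161387 − 113.837329) / 3 = 107.602740
T_{3}^{(1)} = (4·107.979607 − 109.161387) / 3 = 107.585680
T_{3}^{(2)} = (16·107.585680 − 107.602740) / 15 = 107.584543

107.5845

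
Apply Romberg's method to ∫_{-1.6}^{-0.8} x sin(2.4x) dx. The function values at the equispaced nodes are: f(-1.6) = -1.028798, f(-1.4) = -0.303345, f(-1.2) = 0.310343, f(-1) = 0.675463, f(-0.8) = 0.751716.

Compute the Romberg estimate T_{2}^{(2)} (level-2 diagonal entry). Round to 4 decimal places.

T_{0}^{(0)} (trapezoid, 1 panel, h=0.8000): -0.110833
T_{1}^{(0)} (trapezoid, 2 panels, h=0.4000): 0.068721
T_{2}^{(0)} (trapezoid, 4 panels, h=0.2000): 0.108784
T_{1}^{(1)} = 0.068721 + (0.068721 − (-0.110833))/3 = 0.128572
T_{2}^{(1)} = 0.108784 + (0.108784 − 0.068721)/3 = 0.122138
T_{2}^{(2)} = 0.122138 + (0.122138 − 0.128572)/15 = 0.121709

0.1217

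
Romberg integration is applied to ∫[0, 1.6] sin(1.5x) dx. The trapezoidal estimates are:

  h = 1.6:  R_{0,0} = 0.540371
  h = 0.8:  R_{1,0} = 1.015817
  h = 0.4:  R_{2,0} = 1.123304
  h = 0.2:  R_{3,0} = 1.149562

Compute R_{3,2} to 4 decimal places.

1.1583

Richardson extrapolation on the trapezoidal column (denominator 4−1=3):
R_{2,1} = (4·1.123304 − 1.015817) / 3 = 1.159133
R_{3,1} = 1.149562 + (1.149562 − 1.123304)/3 = 1.158315
R_{3,2} = 1.158315 + (1.158315 − 1.159133)/15 = 1.158260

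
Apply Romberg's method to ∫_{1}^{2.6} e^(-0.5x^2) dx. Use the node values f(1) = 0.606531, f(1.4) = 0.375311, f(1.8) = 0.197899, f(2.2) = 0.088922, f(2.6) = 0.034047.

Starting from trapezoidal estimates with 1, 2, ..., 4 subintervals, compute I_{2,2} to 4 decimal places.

0.3860

I_{0,0} (trapezoid, 1 panel, h=1.6000): 0.512462
I_{1,0} (trapezoid, 2 panels, h=0.8000): 0.414550
I_{2,0} (trapezoid, 4 panels, h=0.4000): 0.392968
I_{1,1} = 0.414550 + (0.414550 − 0.512462)/3 = 0.381913
I_{2,1} = 0.392968 + (0.392968 − 0.414550)/3 = 0.385774
I_{2,2} = 0.385774 + (0.385774 − 0.381913)/15 = 0.386031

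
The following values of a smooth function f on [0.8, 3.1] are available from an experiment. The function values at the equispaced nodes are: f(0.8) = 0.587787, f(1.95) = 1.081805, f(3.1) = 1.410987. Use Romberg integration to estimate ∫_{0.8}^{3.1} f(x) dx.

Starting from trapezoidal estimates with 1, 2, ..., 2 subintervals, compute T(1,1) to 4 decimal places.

T(0,0) (trapezoid, 1 panel, h=2.3000): 2.298590
T(1,0) (trapezoid, 2 panels, h=1.1500): 2.393371
T(1,1) = 2.393371 + (2.393371 − 2.298590)/3 = 2.424965

2.4250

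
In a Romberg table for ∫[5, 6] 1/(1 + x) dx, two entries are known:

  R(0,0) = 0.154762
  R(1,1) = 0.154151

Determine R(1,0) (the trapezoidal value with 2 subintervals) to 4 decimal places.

0.1543

From R(1,1) = (4·R(1,0) − R(0,0))/3, solve for R(1,0):
4·R(1,0) = 3·0.154151 + 0.154762 = 0.617215
R(1,0) = 0.154304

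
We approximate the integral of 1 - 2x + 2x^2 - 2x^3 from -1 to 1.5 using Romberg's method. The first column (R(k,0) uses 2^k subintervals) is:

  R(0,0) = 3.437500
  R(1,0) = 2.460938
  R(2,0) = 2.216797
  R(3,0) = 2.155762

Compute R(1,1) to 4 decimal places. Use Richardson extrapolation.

Richardson extrapolation on the trapezoidal column (denominator 4−1=3):
R(1,1) = (4·2.460938 − 3.437500) / 3 = 2.135417
(Column j=1 coincides with Simpson's rule on the same nodes.)

2.1354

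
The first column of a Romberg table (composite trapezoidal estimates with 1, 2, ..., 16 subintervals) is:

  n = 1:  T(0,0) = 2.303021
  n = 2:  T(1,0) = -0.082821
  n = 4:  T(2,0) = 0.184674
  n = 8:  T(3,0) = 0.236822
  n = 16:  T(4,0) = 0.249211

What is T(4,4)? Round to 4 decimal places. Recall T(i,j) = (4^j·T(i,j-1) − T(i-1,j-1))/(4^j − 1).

Richardson extrapolation on the trapezoidal column (denominator 4−1=3):
T(1,1) = (4·(-0.082821) − 2.303021) / 3 = -0.878102
T(2,1) = (4·0.184674 − (-0.082821)) / 3 = 0.273839
T(3,1) = (4·0.236822 − 0.184674) / 3 = 0.254205
T(4,1) = (4·0.249211 − 0.236822) / 3 = 0.253341
T(2,2) = 0.273839 + (0.273839 − (-0.878102))/15 = 0.350635
T(3,2) = (16·0.254205 − 0.273839) / 15 = 0.252896
T(4,2) = (16·0.253341 − 0.254205) / 15 = 0.253283
T(3,3) = (64·0.252896 − 0.350635) / 63 = 0.251345
T(4,3) = 0.253283 + (0.253283 − 0.252896)/63 = 0.253289
T(4,4) = (256·0.253289 − 0.251345) / 255 = 0.253297

0.2533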